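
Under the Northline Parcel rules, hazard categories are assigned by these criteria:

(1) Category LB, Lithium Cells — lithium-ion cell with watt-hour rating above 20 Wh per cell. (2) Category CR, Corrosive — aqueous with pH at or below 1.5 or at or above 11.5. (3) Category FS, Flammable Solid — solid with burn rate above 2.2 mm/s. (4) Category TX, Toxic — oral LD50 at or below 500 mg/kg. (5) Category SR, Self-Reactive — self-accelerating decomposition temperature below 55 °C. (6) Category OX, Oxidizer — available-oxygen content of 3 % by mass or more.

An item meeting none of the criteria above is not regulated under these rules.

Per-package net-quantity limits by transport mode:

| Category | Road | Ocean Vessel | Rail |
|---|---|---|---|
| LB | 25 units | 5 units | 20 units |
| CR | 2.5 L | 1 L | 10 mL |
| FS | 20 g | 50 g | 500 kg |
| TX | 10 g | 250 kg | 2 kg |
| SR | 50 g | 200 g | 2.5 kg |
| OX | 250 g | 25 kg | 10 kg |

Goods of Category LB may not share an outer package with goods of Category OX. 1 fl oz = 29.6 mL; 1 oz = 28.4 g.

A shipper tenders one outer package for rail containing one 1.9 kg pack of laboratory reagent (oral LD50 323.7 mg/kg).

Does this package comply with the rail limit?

The laboratory reagent has oral LD50 323.7 mg/kg, which is ≤ 500 mg/kg, so it is Category TX (Toxic).
Category TX quantity: 1.9 kg.
That is within the Category TX rail limit of 2 kg.

Yes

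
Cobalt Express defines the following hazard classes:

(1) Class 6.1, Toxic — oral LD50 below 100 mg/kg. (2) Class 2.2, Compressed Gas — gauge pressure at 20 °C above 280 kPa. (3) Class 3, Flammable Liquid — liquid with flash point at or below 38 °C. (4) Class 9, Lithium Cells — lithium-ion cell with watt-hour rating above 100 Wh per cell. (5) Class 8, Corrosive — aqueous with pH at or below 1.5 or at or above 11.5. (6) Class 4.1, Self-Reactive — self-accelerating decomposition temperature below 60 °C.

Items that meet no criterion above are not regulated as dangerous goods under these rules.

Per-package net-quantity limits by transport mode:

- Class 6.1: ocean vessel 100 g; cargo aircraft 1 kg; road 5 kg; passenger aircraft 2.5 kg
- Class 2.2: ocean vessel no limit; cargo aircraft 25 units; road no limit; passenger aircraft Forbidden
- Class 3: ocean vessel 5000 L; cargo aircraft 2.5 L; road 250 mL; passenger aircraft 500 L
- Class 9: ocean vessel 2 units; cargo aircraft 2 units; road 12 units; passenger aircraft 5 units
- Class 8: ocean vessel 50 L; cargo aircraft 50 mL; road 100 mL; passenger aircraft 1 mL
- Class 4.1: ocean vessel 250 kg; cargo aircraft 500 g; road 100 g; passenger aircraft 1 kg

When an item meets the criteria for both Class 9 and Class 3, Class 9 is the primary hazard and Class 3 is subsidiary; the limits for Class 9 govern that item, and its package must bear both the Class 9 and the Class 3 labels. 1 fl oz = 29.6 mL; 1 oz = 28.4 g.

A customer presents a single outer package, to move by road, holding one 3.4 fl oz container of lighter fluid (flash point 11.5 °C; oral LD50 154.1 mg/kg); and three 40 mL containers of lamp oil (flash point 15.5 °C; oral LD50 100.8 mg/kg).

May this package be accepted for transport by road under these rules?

Lighter fluid: flash point 11.5 °C ≤ 38 °C → Class 3 (Flammable Liquid).
With flash point 15.5 °C (≤ 38 °C), the lamp oil falls in Class 3.
Total Class 3: (one 3.4 fl oz container = 100.64 mL) + (three 40 mL containers = 120 mL) = 220.64 mL.
220.64 mL ≤ 250 mL (road limit, Class 3) — within limit.

Yes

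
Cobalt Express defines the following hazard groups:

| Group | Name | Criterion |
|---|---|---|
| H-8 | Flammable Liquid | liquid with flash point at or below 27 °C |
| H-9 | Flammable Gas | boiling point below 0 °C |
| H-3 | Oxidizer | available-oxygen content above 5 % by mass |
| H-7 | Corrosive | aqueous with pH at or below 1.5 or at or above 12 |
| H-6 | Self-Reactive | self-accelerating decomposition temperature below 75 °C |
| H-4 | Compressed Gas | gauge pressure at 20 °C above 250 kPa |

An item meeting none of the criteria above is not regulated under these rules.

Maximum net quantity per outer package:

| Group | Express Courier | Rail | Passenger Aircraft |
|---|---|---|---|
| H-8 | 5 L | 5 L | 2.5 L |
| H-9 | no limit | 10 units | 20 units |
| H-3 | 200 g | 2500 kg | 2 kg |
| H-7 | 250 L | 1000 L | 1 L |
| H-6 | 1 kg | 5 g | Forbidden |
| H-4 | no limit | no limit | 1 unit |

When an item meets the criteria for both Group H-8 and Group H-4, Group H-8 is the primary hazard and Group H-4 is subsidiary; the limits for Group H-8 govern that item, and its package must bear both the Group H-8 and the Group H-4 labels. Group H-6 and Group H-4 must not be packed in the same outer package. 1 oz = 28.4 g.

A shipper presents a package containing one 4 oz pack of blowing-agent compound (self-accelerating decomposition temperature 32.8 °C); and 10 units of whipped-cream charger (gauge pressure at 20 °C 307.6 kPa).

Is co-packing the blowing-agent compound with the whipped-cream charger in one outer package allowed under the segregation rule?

No

With self-accelerating decomposition temperature 32.8 °C (< 75 °C), the blowing-agent compound falls in Group H-6.
Whipped-cream charger: gauge pressure at 20 °C 307.6 kPa > 250 kPa → Group H-4 (Compressed Gas).
Group H-6 and Group H-4 may not share an outer package.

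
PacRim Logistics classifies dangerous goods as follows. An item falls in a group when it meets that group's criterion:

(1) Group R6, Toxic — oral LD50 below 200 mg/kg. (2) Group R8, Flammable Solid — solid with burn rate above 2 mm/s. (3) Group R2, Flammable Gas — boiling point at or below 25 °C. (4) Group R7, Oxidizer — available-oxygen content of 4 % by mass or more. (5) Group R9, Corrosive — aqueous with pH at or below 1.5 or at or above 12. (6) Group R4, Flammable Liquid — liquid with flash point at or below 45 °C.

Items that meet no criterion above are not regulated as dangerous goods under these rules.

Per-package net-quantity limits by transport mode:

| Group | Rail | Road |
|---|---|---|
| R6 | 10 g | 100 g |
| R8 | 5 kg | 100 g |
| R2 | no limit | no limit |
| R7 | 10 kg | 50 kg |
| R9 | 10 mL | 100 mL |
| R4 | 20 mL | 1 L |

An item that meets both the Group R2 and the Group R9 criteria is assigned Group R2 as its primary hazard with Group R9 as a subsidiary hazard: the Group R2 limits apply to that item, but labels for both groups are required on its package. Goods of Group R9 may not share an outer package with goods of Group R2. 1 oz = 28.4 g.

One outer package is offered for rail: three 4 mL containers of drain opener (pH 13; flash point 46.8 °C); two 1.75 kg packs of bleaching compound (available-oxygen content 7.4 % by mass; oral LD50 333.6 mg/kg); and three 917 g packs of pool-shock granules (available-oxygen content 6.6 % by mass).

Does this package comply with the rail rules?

No

With pH 13 (≥ 12), the drain opener falls in Group R9.
The bleaching compound has available-oxygen content 7.4 % by mass, which is ≥ 4 % by mass, so it is Group R7 (Oxidizer).
Pool-shock granules: available-oxygen content 6.6 % by mass ≥ 4 % by mass → Group R7 (Oxidizer).
Total Group R7: (two 1.75 kg packs = 3.5 kg) + (three 917 g packs = 2.751 kg) = 6.251 kg.
6.251 kg ≤ 10 kg (rail limit, Group R7) — within limit.
Group R9 quantity: three 4 mL containers = 12 mL.
That exceeds the Group R9 rail limit of 10 mL.
The segregation rule (Group R9 with Group R2) does not apply to Group R7 with Group R9.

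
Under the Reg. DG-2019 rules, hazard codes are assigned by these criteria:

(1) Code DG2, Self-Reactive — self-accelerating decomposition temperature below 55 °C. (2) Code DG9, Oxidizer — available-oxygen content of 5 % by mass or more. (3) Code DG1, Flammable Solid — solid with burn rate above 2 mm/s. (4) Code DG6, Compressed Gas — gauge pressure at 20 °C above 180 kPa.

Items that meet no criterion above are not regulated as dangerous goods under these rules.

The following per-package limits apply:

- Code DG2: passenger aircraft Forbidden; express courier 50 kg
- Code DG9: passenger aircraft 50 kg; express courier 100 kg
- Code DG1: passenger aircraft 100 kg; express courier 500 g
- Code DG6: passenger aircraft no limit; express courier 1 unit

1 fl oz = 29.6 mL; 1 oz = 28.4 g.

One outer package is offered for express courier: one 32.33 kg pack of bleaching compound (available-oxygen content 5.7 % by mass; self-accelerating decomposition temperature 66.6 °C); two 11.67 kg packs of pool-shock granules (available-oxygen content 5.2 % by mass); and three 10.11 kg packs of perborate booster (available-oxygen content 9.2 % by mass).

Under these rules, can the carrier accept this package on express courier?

Yes

Available-oxygen content 5.7 % by mass meets the Code DG9 criterion (Oxidizer), so the bleaching compound is Code DG9.
Available-oxygen content 5.2 % by mass meets the Code DG9 criterion (Oxidizer), so the pool-shock granules are Code DG9.
With available-oxygen content 9.2 % by mass (≥ 5 % by mass), the perborate booster falls in Code DG9.
Total Code DG9: 32.33 kg + (two 11.67 kg packs = 23.34 kg) + (three 10.11 kg packs = 30.33 kg) = 86 kg.
That is within the Code DG9 express courier limit of 100 kg.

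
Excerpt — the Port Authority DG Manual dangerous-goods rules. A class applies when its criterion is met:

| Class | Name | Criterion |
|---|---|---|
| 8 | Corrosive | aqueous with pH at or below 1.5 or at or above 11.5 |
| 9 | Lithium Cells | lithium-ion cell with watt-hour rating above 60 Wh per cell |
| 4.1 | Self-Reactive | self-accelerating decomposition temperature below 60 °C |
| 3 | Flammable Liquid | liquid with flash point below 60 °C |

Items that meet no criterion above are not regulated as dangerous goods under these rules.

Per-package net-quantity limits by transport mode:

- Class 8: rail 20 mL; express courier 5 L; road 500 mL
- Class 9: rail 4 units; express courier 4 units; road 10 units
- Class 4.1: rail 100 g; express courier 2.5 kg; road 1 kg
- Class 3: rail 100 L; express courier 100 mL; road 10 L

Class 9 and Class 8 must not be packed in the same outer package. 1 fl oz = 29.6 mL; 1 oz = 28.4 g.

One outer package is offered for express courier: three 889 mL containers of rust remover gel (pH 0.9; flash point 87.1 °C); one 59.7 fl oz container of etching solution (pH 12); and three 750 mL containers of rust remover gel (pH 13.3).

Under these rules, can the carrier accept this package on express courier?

The rust remover gel has pH 0.9, which is ≤ 1.5, so it is Class 8 (Corrosive).
With pH 12 (≥ 11.5), the etching solution falls in Class 8.
With pH 13.3 (≥ 11.5), the rust remover gel falls in Class 8.
Total Class 8: (three 889 mL containers = 2.667 L) + (one 59.7 fl oz container = 1767.12 mL) + (three 750 mL containers = 2.25 L) = 6684.12 mL.
6684.12 mL > 5 L (express courier limit, Class 8) — over the limit.

No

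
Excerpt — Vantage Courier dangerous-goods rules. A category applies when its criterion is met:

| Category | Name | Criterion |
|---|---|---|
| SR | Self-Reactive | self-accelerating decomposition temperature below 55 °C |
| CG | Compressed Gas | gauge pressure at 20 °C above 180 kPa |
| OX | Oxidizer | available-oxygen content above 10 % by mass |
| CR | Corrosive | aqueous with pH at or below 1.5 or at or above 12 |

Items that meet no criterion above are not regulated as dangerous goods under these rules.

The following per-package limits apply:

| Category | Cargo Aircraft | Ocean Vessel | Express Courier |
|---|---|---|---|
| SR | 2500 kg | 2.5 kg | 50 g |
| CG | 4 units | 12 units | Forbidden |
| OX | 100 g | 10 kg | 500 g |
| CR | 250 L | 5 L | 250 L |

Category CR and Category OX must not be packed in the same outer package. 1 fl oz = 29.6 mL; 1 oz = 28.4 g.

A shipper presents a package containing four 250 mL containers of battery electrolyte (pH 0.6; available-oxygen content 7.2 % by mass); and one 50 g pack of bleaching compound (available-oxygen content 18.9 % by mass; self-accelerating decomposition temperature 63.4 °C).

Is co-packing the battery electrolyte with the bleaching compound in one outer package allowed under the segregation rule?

No

pH 0.6 meets the Category CR criterion (Corrosive), so the battery electrolyte is Category CR.
Available-oxygen content 18.9 % by mass meets the Category OX criterion (Oxidizer), so the bleaching compound is Category OX.
Category CR and Category OX may not share an outer package.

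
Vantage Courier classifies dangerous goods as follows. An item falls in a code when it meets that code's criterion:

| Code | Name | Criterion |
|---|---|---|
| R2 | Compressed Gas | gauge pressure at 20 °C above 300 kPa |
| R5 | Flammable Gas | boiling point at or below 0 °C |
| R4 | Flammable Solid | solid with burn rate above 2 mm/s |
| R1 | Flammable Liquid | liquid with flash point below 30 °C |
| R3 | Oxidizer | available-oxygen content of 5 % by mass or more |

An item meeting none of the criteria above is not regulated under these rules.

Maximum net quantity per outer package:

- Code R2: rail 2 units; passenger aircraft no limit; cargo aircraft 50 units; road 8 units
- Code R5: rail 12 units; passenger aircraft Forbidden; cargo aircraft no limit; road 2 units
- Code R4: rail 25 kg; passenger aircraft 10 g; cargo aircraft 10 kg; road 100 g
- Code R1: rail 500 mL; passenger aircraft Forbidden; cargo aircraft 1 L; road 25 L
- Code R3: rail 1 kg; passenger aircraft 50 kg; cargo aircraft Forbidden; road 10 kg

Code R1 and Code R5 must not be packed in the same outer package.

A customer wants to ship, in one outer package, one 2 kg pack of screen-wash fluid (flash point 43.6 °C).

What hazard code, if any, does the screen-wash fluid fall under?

Not regulated

flash point 43.6 °C is not below 30 °C, so Code R1 does not apply.
No criterion is met, so the item is not regulated.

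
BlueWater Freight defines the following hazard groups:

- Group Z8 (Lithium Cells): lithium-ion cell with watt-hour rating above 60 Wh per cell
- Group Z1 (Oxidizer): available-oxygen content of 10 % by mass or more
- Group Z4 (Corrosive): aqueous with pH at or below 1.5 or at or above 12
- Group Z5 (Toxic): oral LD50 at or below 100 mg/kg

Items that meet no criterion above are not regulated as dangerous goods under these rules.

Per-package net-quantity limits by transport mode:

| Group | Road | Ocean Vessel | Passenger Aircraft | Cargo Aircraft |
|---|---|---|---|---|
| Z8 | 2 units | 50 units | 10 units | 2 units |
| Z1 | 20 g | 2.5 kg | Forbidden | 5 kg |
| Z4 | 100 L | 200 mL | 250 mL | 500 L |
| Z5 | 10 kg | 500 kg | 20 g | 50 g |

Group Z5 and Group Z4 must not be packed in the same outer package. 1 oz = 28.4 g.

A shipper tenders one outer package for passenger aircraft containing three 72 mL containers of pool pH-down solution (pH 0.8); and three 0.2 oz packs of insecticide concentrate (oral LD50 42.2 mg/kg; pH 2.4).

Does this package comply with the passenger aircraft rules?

The pool pH-down solution has pH 0.8, which is ≤ 1.5, so it is Group Z4 (Corrosive).
Insecticide concentrate: oral LD50 42.2 mg/kg ≤ 100 mg/kg → Group Z5 (Toxic).
Group Z5 quantity: three 0.2 oz packs = 17.04 g.
17.04 g is within the passenger aircraft limit of 20 g for Group Z5.
Group Z4 quantity: three 72 mL containers = 216 mL.
216 mL ≤ 250 mL (passenger aircraft limit, Group Z4) — within limit.
Group Z5 and Group Z4 may not share an outer package.

No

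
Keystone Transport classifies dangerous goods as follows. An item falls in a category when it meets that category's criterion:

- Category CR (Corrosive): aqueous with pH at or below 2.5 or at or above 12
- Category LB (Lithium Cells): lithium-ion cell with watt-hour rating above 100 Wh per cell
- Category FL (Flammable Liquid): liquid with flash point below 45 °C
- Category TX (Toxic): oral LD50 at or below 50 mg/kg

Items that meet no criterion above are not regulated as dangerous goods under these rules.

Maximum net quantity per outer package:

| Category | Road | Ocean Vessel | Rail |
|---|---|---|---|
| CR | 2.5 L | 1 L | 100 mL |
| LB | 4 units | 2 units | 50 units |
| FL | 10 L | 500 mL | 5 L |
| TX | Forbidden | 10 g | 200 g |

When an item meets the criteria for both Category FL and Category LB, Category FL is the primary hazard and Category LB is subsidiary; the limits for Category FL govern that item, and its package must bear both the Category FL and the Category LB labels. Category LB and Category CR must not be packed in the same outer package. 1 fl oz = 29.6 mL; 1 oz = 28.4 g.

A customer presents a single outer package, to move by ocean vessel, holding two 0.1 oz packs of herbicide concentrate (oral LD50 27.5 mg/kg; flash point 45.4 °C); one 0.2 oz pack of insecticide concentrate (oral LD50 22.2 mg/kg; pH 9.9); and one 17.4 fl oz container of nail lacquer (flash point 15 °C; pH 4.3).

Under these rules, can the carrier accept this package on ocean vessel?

No

With oral LD50 27.5 mg/kg (≤ 50 mg/kg), the herbicide concentrate falls in Category TX.
The insecticide concentrate has oral LD50 22.2 mg/kg, which is ≤ 50 mg/kg, so it is Category TX (Toxic).
With flash point 15 °C (< 45 °C), the nail lacquer falls in Category FL.
Category FL quantity: one 17.4 fl oz container = 515.04 mL.
515.04 mL exceeds the ocean vessel limit of 500 mL for Category FL.
Category TX net quantity: (two 0.1 oz packs = 5.68 g) + (one 0.2 oz pack = 5.68 g) = 11.36 g.
11.36 g exceeds the ocean vessel limit of 10 g for Category TX.
The segregation rule (Category LB with Category CR) does not apply to Category FL with Category TX.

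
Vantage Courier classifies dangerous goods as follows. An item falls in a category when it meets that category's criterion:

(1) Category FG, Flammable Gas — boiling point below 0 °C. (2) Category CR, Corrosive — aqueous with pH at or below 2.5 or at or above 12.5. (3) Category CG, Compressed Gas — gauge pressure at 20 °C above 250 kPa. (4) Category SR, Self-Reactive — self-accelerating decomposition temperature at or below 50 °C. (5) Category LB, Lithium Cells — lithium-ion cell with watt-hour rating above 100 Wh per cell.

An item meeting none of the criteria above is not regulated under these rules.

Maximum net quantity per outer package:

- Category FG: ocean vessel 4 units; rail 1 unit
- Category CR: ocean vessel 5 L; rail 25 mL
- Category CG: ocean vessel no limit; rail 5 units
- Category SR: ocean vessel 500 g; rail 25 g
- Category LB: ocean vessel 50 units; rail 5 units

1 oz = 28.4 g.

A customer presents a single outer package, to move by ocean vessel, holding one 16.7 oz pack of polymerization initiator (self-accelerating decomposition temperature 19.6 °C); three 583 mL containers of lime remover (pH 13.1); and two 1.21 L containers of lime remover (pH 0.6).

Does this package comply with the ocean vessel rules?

With self-accelerating decomposition temperature 19.6 °C (≤ 50 °C), the polymerization initiator falls in Category SR.
The lime remover has pH 13.1, which is ≥ 12.5, so it is Category CR (Corrosive).
With pH 0.6 (≤ 2.5), the lime remover falls in Category CR.
Category CR net quantity: (three 583 mL containers = 1.749 L) + (two 1.21 L containers = 2.42 L) = 4.169 L.
4.169 L is within the ocean vessel limit of 5 L for Category CR.
Category SR quantity: one 16.7 oz pack = 474.28 g.
That is within the Category SR ocean vessel limit of 500 g.
Every hazard category is within its ocean vessel limit and no segregation rule is violated.

Yes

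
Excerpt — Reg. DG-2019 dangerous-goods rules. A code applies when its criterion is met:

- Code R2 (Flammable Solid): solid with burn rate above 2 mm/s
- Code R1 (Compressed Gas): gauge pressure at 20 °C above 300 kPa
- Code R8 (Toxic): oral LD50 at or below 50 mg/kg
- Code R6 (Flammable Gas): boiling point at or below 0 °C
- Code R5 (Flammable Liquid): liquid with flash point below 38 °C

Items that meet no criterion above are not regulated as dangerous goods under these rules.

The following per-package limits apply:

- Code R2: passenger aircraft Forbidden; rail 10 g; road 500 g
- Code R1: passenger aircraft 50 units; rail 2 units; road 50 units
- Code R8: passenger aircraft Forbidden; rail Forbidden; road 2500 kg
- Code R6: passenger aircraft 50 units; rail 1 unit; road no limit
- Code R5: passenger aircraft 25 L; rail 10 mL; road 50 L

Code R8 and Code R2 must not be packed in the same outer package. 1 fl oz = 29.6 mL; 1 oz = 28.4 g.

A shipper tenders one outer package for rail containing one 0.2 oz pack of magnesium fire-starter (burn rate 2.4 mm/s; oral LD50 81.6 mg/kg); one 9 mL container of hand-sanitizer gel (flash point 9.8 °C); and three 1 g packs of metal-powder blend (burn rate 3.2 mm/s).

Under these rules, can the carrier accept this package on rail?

With burn rate 2.4 mm/s (> 2 mm/s), the magnesium fire-starter falls in Code R2.
Flash point 9.8 °C meets the Code R5 criterion (Flammable Liquid), so the hand-sanitizer gel is Code R5.
With burn rate 3.2 mm/s (> 2 mm/s), the metal-powder blend falls in Code R2.
Code R2 net quantity: (one 0.2 oz pack = 5.68 g) + (three 1 g packs = 3 g) = 8.68 g.
8.68 g is within the rail limit of 10 g for Code R2.
Code R5 quantity: 9 mL.
9 mL ≤ 10 mL (rail limit, Code R5) — within limit.
The segregation rule (Code R8 with Code R2) does not apply to Code R2 with Code R5.
Every hazard code is within its rail limit and no segregation rule is violated.

Yes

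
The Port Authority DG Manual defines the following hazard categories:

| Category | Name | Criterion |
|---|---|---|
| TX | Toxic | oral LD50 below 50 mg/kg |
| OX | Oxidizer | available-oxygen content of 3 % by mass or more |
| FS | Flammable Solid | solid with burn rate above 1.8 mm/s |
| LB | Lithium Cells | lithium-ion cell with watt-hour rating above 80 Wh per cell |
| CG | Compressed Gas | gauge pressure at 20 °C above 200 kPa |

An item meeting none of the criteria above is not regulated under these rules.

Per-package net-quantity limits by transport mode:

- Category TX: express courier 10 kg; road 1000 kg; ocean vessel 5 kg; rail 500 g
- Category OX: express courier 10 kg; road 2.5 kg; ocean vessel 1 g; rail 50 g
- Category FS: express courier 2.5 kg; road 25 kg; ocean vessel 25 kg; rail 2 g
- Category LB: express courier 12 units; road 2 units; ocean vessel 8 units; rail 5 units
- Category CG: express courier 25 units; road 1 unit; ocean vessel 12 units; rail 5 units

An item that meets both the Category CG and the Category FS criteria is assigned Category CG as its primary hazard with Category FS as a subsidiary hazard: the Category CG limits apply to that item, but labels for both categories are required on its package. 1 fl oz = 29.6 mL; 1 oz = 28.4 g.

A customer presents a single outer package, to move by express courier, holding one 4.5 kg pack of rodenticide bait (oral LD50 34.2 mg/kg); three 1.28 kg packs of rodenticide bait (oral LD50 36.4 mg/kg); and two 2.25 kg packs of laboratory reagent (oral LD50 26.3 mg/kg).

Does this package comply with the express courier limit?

No

Rodenticide bait: oral LD50 34.2 mg/kg < 50 mg/kg → Category TX (Toxic).
The rodenticide bait has oral LD50 36.4 mg/kg, which is < 50 mg/kg, so it is Category TX (Toxic).
The laboratory reagent has oral LD50 26.3 mg/kg, which is < 50 mg/kg, so it is Category TX (Toxic).
Category TX net quantity: 4.5 kg + (three 1.28 kg packs = 3.84 kg) + (two 2.25 kg packs = 4.5 kg) = 12.84 kg.
12.84 kg > 10 kg (express courier limit, Category TX) — over the limit.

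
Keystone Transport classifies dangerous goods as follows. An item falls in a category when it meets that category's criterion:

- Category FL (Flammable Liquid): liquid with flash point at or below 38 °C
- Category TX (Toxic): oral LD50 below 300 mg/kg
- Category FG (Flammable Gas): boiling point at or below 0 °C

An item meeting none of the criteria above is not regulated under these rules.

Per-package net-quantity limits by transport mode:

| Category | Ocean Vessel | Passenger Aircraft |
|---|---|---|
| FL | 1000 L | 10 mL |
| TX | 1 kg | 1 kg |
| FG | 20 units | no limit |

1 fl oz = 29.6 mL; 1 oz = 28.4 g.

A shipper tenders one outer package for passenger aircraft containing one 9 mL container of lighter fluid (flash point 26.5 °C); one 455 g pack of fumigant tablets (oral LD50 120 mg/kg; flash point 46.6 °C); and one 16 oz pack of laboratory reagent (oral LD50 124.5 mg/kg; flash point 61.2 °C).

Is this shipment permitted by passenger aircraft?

Yes

Lighter fluid: flash point 26.5 °C ≤ 38 °C → Category FL (Flammable Liquid).
The fumigant tablets have oral LD50 120 mg/kg, which is < 300 mg/kg, so they are Category TX (Toxic).
The laboratory reagent has oral LD50 124.5 mg/kg, which is < 300 mg/kg, so it is Category TX (Toxic).
Category TX net quantity: 455 g + (one 16 oz pack = 454.4 g) = 909.4 g.
909.4 g ≤ 1 kg (passenger aircraft limit, Category TX) — within limit.
Category FL quantity: 9 mL.
That is within the Category FL passenger aircraft limit of 10 mL.
Every hazard category is within its passenger aircraft limit and no segregation rule is violated.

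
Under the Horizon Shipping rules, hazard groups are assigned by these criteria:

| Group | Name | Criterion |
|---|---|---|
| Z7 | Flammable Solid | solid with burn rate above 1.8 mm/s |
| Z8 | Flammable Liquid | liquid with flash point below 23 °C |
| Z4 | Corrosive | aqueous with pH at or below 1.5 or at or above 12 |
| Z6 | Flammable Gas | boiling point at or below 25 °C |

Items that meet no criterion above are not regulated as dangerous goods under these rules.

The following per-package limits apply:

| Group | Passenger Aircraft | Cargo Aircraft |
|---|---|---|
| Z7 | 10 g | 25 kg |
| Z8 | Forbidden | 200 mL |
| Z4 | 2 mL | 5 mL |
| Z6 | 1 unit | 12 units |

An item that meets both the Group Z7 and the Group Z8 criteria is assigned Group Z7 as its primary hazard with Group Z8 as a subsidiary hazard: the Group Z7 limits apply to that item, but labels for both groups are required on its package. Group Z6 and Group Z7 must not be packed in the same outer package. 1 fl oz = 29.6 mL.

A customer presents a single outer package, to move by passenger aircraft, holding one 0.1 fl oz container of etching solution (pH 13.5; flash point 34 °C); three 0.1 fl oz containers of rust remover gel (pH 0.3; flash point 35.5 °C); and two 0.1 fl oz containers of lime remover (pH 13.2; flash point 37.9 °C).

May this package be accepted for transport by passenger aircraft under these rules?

No

With pH 13.5 (≥ 12), the etching solution falls in Group Z4.
With pH 0.3 (≤ 1.5), the rust remover gel falls in Group Z4.
With pH 13.2 (≥ 12), the lime remover falls in Group Z4.
Total Group Z4: (one 0.1 fl oz container = 2.96 mL) + (three 0.1 fl oz containers = 8.88 mL) + (two 0.1 fl oz containers = 5.92 mL) = 17.76 mL.
That exceeds the Group Z4 passenger aircraft limit of 2 mL.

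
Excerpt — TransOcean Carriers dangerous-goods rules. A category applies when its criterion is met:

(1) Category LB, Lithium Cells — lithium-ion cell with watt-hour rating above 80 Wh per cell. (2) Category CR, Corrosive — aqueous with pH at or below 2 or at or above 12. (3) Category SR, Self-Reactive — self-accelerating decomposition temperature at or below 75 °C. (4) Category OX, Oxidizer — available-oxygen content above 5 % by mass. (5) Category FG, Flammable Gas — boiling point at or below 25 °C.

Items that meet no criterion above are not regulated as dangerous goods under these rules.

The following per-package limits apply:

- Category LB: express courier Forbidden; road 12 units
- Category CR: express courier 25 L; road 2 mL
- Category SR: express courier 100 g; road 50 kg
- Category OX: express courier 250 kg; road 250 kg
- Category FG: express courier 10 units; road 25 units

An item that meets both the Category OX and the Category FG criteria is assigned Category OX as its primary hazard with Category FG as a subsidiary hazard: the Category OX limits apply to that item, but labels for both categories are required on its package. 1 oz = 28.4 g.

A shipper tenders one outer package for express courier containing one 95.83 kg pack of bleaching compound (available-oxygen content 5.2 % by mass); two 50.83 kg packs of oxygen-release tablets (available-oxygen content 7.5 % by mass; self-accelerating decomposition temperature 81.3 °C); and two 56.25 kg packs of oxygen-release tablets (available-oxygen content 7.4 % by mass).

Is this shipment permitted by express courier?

Bleaching compound: available-oxygen content 5.2 % by mass > 5 % by mass → Category OX (Oxidizer).
Available-oxygen content 7.5 % by mass meets the Category OX criterion (Oxidizer), so the oxygen-release tablets are Category OX.
With available-oxygen content 7.4 % by mass (> 5 % by mass), the oxygen-release tablets fall in Category OX.
Category OX net quantity: 95.83 kg + (two 50.83 kg packs = 101.66 kg) + (two 56.25 kg packs = 112.5 kg) = 309.99 kg.
309.99 kg > 250 kg (express courier limit, Category OX) — over the limit.

No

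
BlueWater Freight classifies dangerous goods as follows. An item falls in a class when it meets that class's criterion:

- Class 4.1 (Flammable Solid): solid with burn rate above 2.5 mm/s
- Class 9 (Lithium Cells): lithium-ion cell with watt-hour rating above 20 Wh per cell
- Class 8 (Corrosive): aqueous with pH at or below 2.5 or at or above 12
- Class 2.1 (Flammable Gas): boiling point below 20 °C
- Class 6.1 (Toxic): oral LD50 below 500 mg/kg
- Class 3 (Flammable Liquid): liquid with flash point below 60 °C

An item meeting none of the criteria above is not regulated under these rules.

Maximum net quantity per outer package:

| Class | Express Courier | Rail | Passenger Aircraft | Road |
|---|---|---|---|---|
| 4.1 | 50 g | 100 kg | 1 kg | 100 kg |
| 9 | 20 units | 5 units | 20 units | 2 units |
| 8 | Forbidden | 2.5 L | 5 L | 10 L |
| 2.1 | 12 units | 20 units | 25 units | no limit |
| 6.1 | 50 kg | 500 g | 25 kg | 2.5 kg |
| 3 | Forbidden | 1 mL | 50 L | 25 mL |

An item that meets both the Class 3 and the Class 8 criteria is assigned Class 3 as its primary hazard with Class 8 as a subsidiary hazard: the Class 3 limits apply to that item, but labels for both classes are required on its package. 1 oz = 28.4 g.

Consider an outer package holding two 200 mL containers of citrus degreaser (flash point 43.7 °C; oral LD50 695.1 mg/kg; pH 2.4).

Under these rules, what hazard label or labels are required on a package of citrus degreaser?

The citrus degreaser has flash point 43.7 °C, which is < 60 °C, so it is Class 3 (Flammable Liquid).
The citrus degreaser has pH 2.4, which is ≤ 2.5, so it is Class 8 (Corrosive).
By the precedence rule Class 3 is primary and Class 8 is subsidiary, and that rule requires both labels on the package.

Class 3 and 8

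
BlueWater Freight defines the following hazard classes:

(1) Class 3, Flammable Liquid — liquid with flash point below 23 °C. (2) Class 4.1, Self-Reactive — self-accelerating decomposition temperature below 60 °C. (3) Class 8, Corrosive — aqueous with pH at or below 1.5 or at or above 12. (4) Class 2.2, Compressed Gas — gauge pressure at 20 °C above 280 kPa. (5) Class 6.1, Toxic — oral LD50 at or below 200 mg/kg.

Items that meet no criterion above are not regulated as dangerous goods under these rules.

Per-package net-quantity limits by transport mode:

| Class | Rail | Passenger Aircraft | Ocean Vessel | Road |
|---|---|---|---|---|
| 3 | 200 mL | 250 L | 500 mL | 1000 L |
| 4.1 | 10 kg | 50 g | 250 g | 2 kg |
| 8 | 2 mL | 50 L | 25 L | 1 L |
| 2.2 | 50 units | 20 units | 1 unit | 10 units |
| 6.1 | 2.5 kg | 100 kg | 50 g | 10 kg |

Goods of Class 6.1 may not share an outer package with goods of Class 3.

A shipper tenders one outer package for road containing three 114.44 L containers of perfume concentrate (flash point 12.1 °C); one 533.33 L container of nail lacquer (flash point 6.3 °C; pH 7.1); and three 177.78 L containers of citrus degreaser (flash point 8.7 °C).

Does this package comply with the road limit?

No

Perfume concentrate: flash point 12.1 °C < 23 °C → Class 3 (Flammable Liquid).
Nail lacquer: flash point 6.3 °C < 23 °C → Class 3 (Flammable Liquid).
With flash point 8.7 °C (< 23 °C), the citrus degreaser falls in Class 3.
Class 3 net quantity: (three 114.44 L containers = 343.32 L) + 533.33 L + (three 177.78 L containers = 533.34 L) = 1409.99 L.
That exceeds the Class 3 road limit of 1000 L.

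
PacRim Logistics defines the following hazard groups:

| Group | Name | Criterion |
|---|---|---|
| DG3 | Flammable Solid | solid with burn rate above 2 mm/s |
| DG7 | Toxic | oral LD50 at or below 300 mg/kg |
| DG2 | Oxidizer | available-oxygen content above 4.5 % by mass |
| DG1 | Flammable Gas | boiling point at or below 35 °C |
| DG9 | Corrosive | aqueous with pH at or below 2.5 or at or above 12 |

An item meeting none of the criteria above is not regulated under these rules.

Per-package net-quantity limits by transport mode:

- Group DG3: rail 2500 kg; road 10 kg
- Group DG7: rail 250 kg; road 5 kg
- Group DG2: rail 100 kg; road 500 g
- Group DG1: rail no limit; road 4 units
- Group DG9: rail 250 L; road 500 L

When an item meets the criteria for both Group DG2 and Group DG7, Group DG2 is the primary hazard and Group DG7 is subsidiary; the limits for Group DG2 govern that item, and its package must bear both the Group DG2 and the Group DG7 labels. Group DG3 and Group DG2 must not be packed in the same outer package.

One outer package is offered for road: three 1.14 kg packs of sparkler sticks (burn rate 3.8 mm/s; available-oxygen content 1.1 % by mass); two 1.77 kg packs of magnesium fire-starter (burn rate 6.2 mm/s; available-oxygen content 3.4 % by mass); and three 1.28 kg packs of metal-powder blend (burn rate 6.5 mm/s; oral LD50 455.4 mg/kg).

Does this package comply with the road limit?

With burn rate 3.8 mm/s (> 2 mm/s), the sparkler sticks fall in Group DG3.
The magnesium fire-starter has burn rate 6.2 mm/s, which is > 2 mm/s, so it is Group DG3 (Flammable Solid).
Burn rate 6.5 mm/s meets the Group DG3 criterion (Flammable Solid), so the metal-powder blend is Group DG3.
Total Group DG3: (three 1.14 kg packs = 3.42 kg) + (two 1.77 kg packs = 3.54 kg) + (three 1.28 kg packs = 3.84 kg) = 10.8 kg.
10.8 kg exceeds the road limit of 10 kg for Group DG3.

No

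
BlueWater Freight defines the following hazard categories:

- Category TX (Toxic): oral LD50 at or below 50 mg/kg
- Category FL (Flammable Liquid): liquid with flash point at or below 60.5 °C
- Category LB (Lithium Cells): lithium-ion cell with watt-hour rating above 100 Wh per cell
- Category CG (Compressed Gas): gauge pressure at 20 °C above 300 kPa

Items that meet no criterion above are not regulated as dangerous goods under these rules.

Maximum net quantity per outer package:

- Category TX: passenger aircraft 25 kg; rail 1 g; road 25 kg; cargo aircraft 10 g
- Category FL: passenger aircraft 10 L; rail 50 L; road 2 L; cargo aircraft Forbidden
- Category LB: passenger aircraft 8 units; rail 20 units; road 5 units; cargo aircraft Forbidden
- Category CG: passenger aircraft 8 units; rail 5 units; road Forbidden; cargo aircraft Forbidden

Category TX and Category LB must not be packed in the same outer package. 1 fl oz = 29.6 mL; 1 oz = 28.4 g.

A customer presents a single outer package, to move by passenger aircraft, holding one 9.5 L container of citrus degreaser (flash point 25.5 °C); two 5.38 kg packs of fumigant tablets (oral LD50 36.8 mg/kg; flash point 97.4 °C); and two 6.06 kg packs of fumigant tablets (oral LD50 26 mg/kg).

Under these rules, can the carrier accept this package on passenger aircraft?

Flash point 25.5 °C meets the Category FL criterion (Flammable Liquid), so the citrus degreaser is Category FL.
With oral LD50 36.8 mg/kg (≤ 50 mg/kg), the fumigant tablets fall in Category TX.
With oral LD50 26 mg/kg (≤ 50 mg/kg), the fumigant tablets fall in Category TX.
Category TX net quantity: (two 5.38 kg packs = 10.76 kg) + (two 6.06 kg packs = 12.12 kg) = 22.88 kg.
That is within the Category TX passenger aircraft limit of 25 kg.
Category FL quantity: 9.5 L.
That is within the Category FL passenger aircraft limit of 10 L.
The segregation rule (Category TX with Category LB) does not apply to Category TX with Category FL.
Every hazard category is within its passenger aircraft limit and no segregation rule is violated.

Yes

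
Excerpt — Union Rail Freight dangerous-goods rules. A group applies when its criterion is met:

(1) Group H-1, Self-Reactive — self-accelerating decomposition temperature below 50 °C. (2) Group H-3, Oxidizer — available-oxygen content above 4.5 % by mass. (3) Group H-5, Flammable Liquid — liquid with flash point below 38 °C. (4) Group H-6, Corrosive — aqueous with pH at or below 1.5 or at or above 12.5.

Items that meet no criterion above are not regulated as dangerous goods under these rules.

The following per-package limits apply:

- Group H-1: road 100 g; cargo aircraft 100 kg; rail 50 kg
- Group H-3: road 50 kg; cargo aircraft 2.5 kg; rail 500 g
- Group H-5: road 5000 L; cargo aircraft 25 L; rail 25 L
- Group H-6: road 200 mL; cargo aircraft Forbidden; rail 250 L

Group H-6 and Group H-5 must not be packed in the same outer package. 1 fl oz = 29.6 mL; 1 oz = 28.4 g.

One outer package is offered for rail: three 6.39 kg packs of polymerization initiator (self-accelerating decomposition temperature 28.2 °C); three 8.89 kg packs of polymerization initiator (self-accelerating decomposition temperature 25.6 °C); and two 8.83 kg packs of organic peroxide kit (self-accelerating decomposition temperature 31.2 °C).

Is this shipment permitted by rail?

The polymerization initiator has self-accelerating decomposition temperature 28.2 °C, which is < 50 °C, so it is Group H-1 (Self-Reactive).
The polymerization initiator has self-accelerating decomposition temperature 25.6 °C, which is < 50 °C, so it is Group H-1 (Self-Reactive).
The organic peroxide kit has self-accelerating decomposition temperature 31.2 °C, which is < 50 °C, so it is Group H-1 (Self-Reactive).
Total Group H-1: (three 6.39 kg packs = 19.17 kg) + (three 8.89 kg packs = 26.67 kg) + (two 8.83 kg packs = 17.66 kg) = 63.5 kg.
That exceeds the Group H-1 rail limit of 50 kg.

No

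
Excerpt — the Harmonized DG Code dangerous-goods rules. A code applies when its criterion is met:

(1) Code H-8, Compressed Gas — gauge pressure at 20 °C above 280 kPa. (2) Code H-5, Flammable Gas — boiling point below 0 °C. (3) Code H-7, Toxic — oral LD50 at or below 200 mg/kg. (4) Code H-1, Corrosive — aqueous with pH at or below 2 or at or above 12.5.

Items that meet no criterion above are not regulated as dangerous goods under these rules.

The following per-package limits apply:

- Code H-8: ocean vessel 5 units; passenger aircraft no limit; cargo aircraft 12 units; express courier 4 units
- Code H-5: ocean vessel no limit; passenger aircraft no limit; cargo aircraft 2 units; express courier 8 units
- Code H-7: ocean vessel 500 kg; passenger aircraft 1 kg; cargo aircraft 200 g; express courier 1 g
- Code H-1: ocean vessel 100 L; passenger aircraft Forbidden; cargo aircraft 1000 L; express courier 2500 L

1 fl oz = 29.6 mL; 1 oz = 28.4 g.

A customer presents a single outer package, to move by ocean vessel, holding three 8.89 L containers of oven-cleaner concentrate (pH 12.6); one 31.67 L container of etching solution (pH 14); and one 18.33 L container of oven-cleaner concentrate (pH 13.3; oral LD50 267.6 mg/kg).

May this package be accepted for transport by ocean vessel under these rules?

Yes

The oven-cleaner concentrate has pH 12.6, which is ≥ 12.5, so it is Code H-1 (Corrosive).
With pH 14 (≥ 12.5), the etching solution falls in Code H-1.
Oven-cleaner concentrate: pH 13.3 ≥ 12.5 → Code H-1 (Corrosive).
Code H-1 net quantity: (three 8.89 L containers = 26.67 L) + 31.67 L + 18.33 L = 76.67 L.
76.67 L is within the ocean vessel limit of 100 L for Code H-1.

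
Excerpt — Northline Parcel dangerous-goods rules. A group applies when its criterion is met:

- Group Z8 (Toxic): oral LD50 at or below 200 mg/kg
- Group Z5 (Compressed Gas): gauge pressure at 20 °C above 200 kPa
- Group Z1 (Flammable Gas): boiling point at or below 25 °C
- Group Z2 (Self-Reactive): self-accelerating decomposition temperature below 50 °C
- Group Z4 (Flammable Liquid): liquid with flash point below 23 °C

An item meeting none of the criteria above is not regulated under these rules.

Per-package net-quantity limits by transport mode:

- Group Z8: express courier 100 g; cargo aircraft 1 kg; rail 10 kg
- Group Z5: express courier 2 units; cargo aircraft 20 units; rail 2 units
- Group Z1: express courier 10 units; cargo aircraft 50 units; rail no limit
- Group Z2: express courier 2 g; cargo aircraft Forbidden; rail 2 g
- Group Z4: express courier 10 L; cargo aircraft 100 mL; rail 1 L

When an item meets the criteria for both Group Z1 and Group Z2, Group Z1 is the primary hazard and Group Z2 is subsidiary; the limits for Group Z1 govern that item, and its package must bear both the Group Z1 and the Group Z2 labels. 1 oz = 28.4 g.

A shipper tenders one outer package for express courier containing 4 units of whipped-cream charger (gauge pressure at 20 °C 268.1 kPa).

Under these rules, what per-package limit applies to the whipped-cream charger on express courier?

2 units

The whipped-cream charger has gauge pressure at 20 °C 268.1 kPa, which is > 200 kPa, so it is Group Z5 (Compressed Gas).
The express courier limit for Group Z5 is 2 units.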